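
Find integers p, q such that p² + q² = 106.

We need to find integers p, q > 0 such that p² + q² = 106.
Trying p = 5: q² = 106 - 5² = 106 - 25 = 81
q = 9
Check: 5² + 9² = 25 + 81 = 106 ✓

106 = 5² + 9²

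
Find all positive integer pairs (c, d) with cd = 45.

The positive divisors of 45 are: 1, 3, 5, 9, 15, 45.
Each divisor d gives the pair (d, 45/d):
(1, 45), (3, 15), (5, 9), (9, 5), (15, 3), (45, 1)

(1, 45), (3, 15), (5, 9), (9, 5), (15, 3), (45, 1)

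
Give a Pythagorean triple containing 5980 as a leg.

We need the other leg and hypotenuse such that 5980² + x² = c².
Take x = 735, c = 6025: 5980² + 735² = 35760400 + 540225 = 36300625 = 6025² ✓
Triple: (735, 5980, 6025)

(735, 5980, 6025)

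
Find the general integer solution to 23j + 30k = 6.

Step 1: Compute gcd(23, 30) = 1.
Since 1 divides 6, solutions exist.

Step 2: Find a particular solution using extended Euclidean algorithm.
We get j₀ = -78, k₀ = 60.
Check: 23*-78 + 30*60 = 6 = 6 ✓

Step 3: Write the general solution.
j = -78 + (30/1)t = -78 + 30t
k = 60 - (23/1)t = 60 - 23t
for any integer t.

j = -78 + 30t, k = 60 - 23t for integer t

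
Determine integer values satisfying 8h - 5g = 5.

Step 1: Check solvability.
gcd(8, 5) = 1
Since 1 divides 5, solutions exist.

Step 2: Apply extended Euclidean algorithm to find gcd.
We find integers such that 8*x0 + 5*y0 = 1

Step 3: Scale the particular solution.
Multiply by 5/1 = 5:
h = 10, g = 15

Step 4: Verify.
8*(10) - 5*(15) = 5 = 5 ✓

h = 10, g = 15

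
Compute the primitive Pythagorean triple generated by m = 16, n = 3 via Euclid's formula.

a = m² - n² = 16² - 3² = 256 - 9 = 247
b = 2mn = 2·16·3 = 96
c = m² + n² = 256 + 9 = 265
Verify: 247² + 96² = 61009 + 9216 = 70225 = 265² ✓

(247, 96, 265)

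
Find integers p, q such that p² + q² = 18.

We need to find integers p, q > 0 such that p² + q² = 18.
Trying p = 3: q² = 18 - 3² = 18 - 9 = 9
q = 3
Check: 3² + 3² = 9 + 9 = 18 ✓

18 = 3² + 3²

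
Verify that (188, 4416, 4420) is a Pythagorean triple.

Compute a² + b² = 188² + 4416² = 35344 + 19501056 = 19536400
Compute c² = 4420² = 19536400
Since 19536400 = 19536400, confirmed.

Yes, it is a Pythagorean triple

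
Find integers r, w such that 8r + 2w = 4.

Step 1: Check solvability.
gcd(8, 2) = 2
Since 2 divides 4, solutions exist.

Step 2: Apply extended Euclidean algorithm to find gcd.
We find integers such that 8*x0 + 2*y0 = 2

Step 3: Scale the particular solution.
Multiply by 4/2 = 2:
r = 0, w = 2

Step 4: Verify.
8*(0) + 2*(2) = 4 = 4 ✓

r = 0, w = 2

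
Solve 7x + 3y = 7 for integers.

Step 1: Check solvability.
gcd(7, 3) = 1
Since 1 divides 7, solutions exist.

Step 2: Apply extended Euclidean algorithm to find gcd.
We find integers such that 7*x0 + 3*y0 = 1

Step 3: Scale the particular solution.
Multiply by 7/1 = 7:
x = 7, y = -14

Step 4: Verify.
7*(7) + 3*(-14) = 7 = 7 ✓

x = 7, y = -14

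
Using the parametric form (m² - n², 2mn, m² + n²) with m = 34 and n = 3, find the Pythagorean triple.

a = m² - n² = 1156 - 9 = 1147
b = 2mn = 2·34·3 = 204
c = m² + n² = 1156 + 9 = 1165
Verify: 1147² + 204² = 1315609 + 41616 = 1357225 = 1165² ✓

(1147, 204, 1165)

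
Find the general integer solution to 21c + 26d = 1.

Step 1: Compute gcd(21, 26) = 1.
Since 1 divides 1, solutions exist.

Step 2: Find a particular solution using extended Euclidean algorithm.
We get c₀ = 5, d₀ = -4.
Check: 21*5 + 26*-4 = 1 = 1 ✓

Step 3: Write the general solution.
c = 5 + (26/1)t = 5 + 26t
d = -4 - (21/1)t = -4 - 21t
for any integer t.

c = 5 + 26t, d = -4 - 21t for integer t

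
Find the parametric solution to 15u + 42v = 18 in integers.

Step 1: Compute gcd(15, 42) = 3.
Since 3 divides 18, solutions exist.

Step 2: Find a particular solution using extended Euclidean algorithm.
We get u₀ = 18, v₀ = -6.
Check: 15*18 + 42*-6 = 18 = 18 ✓

Step 3: Write the general solution.
u = 18 + (42/3)t = 18 + 14t
v = -6 - (15/3)t = -6 - 5t
for any integer t.

u = 18 + 14t, v = -6 - 5t for integer t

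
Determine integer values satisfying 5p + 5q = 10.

Step 1: Check solvability.
gcd(5, 5) = 5
Since 5 divides 10, solutions exist.

Step 2: Apply extended Euclidean algorithm to find gcd.
We find integers such that 5*x0 + 5*y0 = 5

Step 3: Scale the particular solution.
Multiply by 10/5 = 2:
p = 0, q = 2

Step 4: Verify.
5*(0) + 5*(2) = 10 = 10 ✓

p = 0, q = 2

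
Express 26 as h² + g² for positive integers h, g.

We need to find integers h, g > 0 such that h² + g² = 26.
Trying h = 1: g² = 26 - 1² = 26 - 1 = 25
g = 5
Check: 1² + 5² = 1 + 25 = 26 ✓

26 = 1² + 5²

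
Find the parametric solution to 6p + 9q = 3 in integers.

Step 1: Compute gcd(6, 9) = 3.
Since 3 divides 3, solutions exist.

Step 2: Find a particular solution using extended Euclidean algorithm.
We get p₀ = -1, q₀ = 1.
Check: 6*-1 + 9*1 = 3 = 3 ✓

Step 3: Write the general solution.
p = -1 + (9/3)t = -1 + 3t
q = 1 - (6/3)t = 1 - 2t
for any integer t.

p = -1 + 3t, q = 1 - 2t for integer t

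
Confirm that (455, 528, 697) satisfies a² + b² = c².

Compute a² + b² = 455² + 528² = 207025 + 278784 = 485809
Compute c² = 697² = 485809
Since 485809 = 485809, confirmed.

Yes, it is a Pythagorean triple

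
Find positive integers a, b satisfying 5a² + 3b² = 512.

Try small values of a and check whether (512 - 5a²)/3 is a perfect square.
a = 8: 5·8² = 320, so 3b² = 512 - 320 = 192, giving b² = 64, b = 8.
Check: 5·8² + 3·8² = 320 + 192 = 512 ✓

a = 8, b = 8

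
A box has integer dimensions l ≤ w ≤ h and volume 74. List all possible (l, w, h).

Iterate l from 1 to ⌊74^(1/3)⌋. For each l dividing 74, iterate w ≥ l with w dividing 74/l, and set h = 74/(l·w).
Triples found (2): (1×1×74), (1×2×37)

(1×1×74), (1×2×37)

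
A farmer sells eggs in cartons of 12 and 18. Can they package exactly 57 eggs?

We need non-negative a, b with 12a + 18b = 57.
gcd(12, 18) = 6, and 6 does not divide 57.
No integer solutions exist.

No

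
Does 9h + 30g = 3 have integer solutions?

Step 1: Compute gcd(9, 30).
gcd(9, 30) = 3

Step 2: Check divisibility.
Does 3 divide 3? 3 = 3 x 1, so yes.

By the theorem on linear Diophantine equations, 9h + 30g = 3 has integer solutions if and only if gcd(9, 30) divides 3. Since 3 | 3, solutions exist.

Yes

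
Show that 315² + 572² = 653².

Compute a² + b² = 315² + 572² = 99225 + 327184 = 426409
Compute c² = 653² = 426409
Since 426409 = 426409, confirmed.

Yes, it is a Pythagorean triple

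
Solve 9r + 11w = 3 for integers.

Step 1: Check solvability.
gcd(9, 11) = 1
Since 1 divides 3, solutions exist.

Step 2: Apply extended Euclidean algorithm to find gcd.
We find integers such that 9*x0 + 11*y0 = 1

Step 3: Scale the particular solution.
Multiply by 3/1 = 3:
r = 15, w = -12

Step 4: Verify.
9*(15) + 11*(-12) = 3 = 3 ✓

r = 15, w = -12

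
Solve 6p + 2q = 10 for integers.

Step 1: Check solvability.
gcd(6, 2) = 2
Since 2 divides 10, solutions exist.

Step 2: Apply extended Euclidean algorithm to find gcd.
We find integers such that 6*x0 + 2*y0 = 2

Step 3: Scale the particular solution.
Multiply by 10/2 = 5:
p = 0, q = 5

Step 4: Verify.
6*(0) + 2*(5) = 10 = 10 ✓

p = 0, q = 5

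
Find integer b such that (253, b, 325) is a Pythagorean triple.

b² = c² - a² = 325² - 253² = 105625 - 64009 = 41616
b = sqrt(41616) = 204

204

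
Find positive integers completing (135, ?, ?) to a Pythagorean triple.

We need the other leg and hypotenuse such that 135² + x² = c².
Take x = 72, c = 153: 135² + 72² = 18225 + 5184 = 23409 = 153² ✓
Triple: (135, 72, 153)

(135, 72, 153)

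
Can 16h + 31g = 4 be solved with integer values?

Step 1: Compute gcd(16, 31).
gcd(16, 31) = 1

Step 2: Check divisibility.
Does 1 divide 4? 4 = 1 x 4, so yes.

By the theorem on linear Diophantine equations, 16h + 31g = 4 has integer solutions if and only if gcd(16, 31) divides 4. Since 1 | 4, solutions exist.

Yes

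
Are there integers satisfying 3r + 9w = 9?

Step 1: Compute gcd(3, 9).
gcd(3, 9) = 3

Step 2: Check divisibility.
Does 3 divide 9? 9 = 3 x 3, so yes.

By the theorem on linear Diophantine equations, 3r + 9w = 9 has integer solutions if and only if gcd(3, 9) divides 9. Since 3 | 9, solutions exist.

Yes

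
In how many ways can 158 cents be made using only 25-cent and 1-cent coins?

We need non-negative integers (x, y) with 25x + 1y = 158.
For each x from 0 to 6, check if (158 - 25x) is a non-negative multiple of 1.
Solutions (x, y): (0,158), (1,133), (2,108), (3,83), ...
Count: 7

7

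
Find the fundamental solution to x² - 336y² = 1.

We seek the smallest positive integers (x, y) with x² - 336y² = 1, i.e., x² = 336y² + 1.
Try successive y values:
y = 1: x² = 336·1² + 1 = 337, not a perfect square
y = 2: x² = 336·2² + 1 = 1345, not a perfect square
y = 3: x² = 336·3² + 1 = 3025, x = 55 ✓

Verify: 55² - 336·3² = 3025 - 3024 = 1 ✓

x = 55, y = 3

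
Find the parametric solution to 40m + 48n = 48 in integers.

Step 1: Compute gcd(40, 48) = 8.
Since 8 divides 48, solutions exist.

Step 2: Find a particular solution using extended Euclidean algorithm.
We get m₀ = -6, n₀ = 6.
Check: 40*-6 + 48*6 = 48 = 48 ✓

Step 3: Write the general solution.
m = -6 + (48/8)t = -6 + 6t
n = 6 - (40/8)t = 6 - 5t
for any integer t.

m = -6 + 6t, n = 6 - 5t for integer t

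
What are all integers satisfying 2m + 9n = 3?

Step 1: Compute gcd(2, 9) = 1.
Since 1 divides 3, solutions exist.

Step 2: Find a particular solution using extended Euclidean algorithm.
We get m₀ = -12, n₀ = 3.
Check: 2*-12 + 9*3 = 3 = 3 ✓

Step 3: Write the general solution.
m = -12 + (9/1)t = -12 + 9t
n = 3 - (2/1)t = 3 - 2t
for any integer t.

m = -12 + 9t, n = 3 - 2t for integer t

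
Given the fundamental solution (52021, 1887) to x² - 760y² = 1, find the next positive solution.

Solutions to x² - Dy² = 1 are generated by powers of (x₀ + y₀√D).
The next solution satisfies x₁ + y₁√760 = (x₀ + y₀√760)², giving:
x₁ = x₀² + 760y₀² = 52021² + 760·1887² = 2706184441 + 2706184440 = 5412368881
y₁ = 2x₀y₀ = 2·52021·1887 = 196327254

Verify: 5412368881² - 760·196327254² = 29293736904017192161 - 29293736904017192160 = 1 ✓

x = 5412368881, y = 196327254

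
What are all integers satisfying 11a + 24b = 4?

Step 1: Compute gcd(11, 24) = 1.
Since 1 divides 4, solutions exist.

Step 2: Find a particular solution using extended Euclidean algorithm.
We get a₀ = 44, b₀ = -20.
Check: 11*44 + 24*-20 = 4 = 4 ✓

Step 3: Write the general solution.
a = 44 + (24/1)t = 44 + 24t
b = -20 - (11/1)t = -20 - 11t
for any integer t.

a = 44 + 24t, b = -20 - 11t for integer t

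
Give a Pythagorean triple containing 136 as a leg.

We need the other leg and hypotenuse such that 136² + x² = c².
Take x = 273, c = 305: 136² + 273² = 18496 + 74529 = 93025 = 305² ✓
Triple: (273, 136, 305)

(273, 136, 305)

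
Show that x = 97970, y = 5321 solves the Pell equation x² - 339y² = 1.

Compute x² = 97970² = 9598120900
Compute 339y² = 339·5321² = 339·28313041 = 9598120899
x² - 339y² = 9598120900 - 9598120899 = 1
Since this equals 1, (97970, 5321) is a solution.

Yes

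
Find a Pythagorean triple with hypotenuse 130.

We need a² + b² = 130² = 16900.
Trying: 66² + 112² = 4356 + 12544 = 16900 ✓

(66, 112, 130)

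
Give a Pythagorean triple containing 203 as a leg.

We need the other leg and hypotenuse such that 203² + x² = c².
Take x = 396, c = 445: 203² + 396² = 41209 + 156816 = 198025 = 445² ✓
Triple: (203, 396, 445)

(203, 396, 445)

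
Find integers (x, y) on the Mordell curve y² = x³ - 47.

Try small integer x values and check whether x³ - 47 is a perfect square.
x = 6: x³ - 47 = 6³ - 47 = 216 - 47 = 169
Is 169 a perfect square? 13² = 169 ✓
So (x, y) = (6, 13) is a solution.

x = 6, y = 13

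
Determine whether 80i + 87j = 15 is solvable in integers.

Step 1: Compute gcd(80, 87).
gcd(80, 87) = 1

Step 2: Check divisibility.
Does 1 divide 15? 15 = 1 x 15, so yes.

By the theorem on linear Diophantine equations, 80i + 87j = 15 has integer solutions if and only if gcd(80, 87) divides 15. Since 1 | 15, solutions exist.

Yes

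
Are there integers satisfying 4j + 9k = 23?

Step 1: Compute gcd(4, 9).
gcd(4, 9) = 1

Step 2: Check divisibility.
Does 1 divide 23? 23 = 1 x 23, so yes.

By the theorem on linear Diophantine equations, 4j + 9k = 23 has integer solutions if and only if gcd(4, 9) divides 23. Since 1 | 23, solutions exist.

Yes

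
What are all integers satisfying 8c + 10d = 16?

Step 1: Compute gcd(8, 10) = 2.
Since 2 divides 16, solutions exist.

Step 2: Find a particular solution using extended Euclidean algorithm.
We get c₀ = -8, d₀ = 8.
Check: 8*-8 + 10*8 = 16 = 16 ✓

Step 3: Write the general solution.
c = -8 + (10/2)t = -8 + 5t
d = 8 - (8/2)t = 8 - 4t
for any integer t.

c = -8 + 5t, d = 8 - 4t for integer t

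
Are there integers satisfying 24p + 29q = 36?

Step 1: Compute gcd(24, 29).
gcd(24, 29) = 1

Step 2: Check divisibility.
Does 1 divide 36? 36 = 1 x 36, so yes.

By the theorem on linear Diophantine equations, 24p + 29q = 36 has integer solutions if and only if gcd(24, 29) divides 36. Since 1 | 36, solutions exist.

Yes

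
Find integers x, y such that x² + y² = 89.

We need to find integers x, y > 0 such that x² + y² = 89.
Trying x = 5: y² = 89 - 5² = 89 - 25 = 64
y = 8
Check: 5² + 8² = 25 + 64 = 89 ✓

89 = 5² + 8²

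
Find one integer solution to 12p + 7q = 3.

Step 1: Check solvability.
gcd(12, 7) = 1
Since 1 divides 3, solutions exist.

Step 2: Apply extended Euclidean algorithm to find gcd.
We find integers such that 12*x0 + 7*y0 = 1

Step 3: Scale the particular solution.
Multiply by 3/1 = 3:
p = 9, q = -15

Step 4: Verify.
12*(9) + 7*(-15) = 3 = 3 ✓

p = 9, q = -15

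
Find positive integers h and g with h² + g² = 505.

We need to find integers h, g > 0 such that h² + g² = 505.
Trying h = 8: g² = 505 - 8² = 505 - 64 = 441
g = 21
Check: 8² + 21² = 64 + 441 = 505 ✓

505 = 8² + 21²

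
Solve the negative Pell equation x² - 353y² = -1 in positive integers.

We need x² = 353y² - 1. Try successive y:
y = 1: x² = 353·1² - 1 = 352, not a perfect square
y = 2: x² = 353·2² - 1 = 1411, not a perfect square
y = 3: x² = 353·3² - 1 = 3176, not a perfect square
...
y = 3793: x² = 353·3793² - 1 = 5078557696 = 71264² ✓
Check: 71264² - 353·3793² = 5078557696 - 5078557697 = -1 ✓

x = 71264, y = 3793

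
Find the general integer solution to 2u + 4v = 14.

Step 1: Compute gcd(2, 4) = 2.
Since 2 divides 14, solutions exist.

Step 2: Find a particular solution using extended Euclidean algorithm.
We get u₀ = 7, v₀ = 0.
Check: 2*7 + 4*0 = 14 = 14 ✓

Step 3: Write the general solution.
u = 7 + (4/2)t = 7 + 2t
v = 0 - (2/2)t = 0 - 1t
for any integer t.

u = 7 + 2t, v = 0 - 1t for integer t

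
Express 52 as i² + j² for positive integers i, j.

We need to find integers i, j > 0 such that i² + j² = 52.
Trying i = 4: j² = 52 - 4² = 52 - 16 = 36
j = 6
Check: 4² + 6² = 16 + 36 = 52 ✓

52 = 4² + 6²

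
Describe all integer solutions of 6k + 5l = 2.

Step 1: Compute gcd(6, 5) = 1.
Since 1 divides 2, solutions exist.

Step 2: Find a particular solution using extended Euclidean algorithm.
We get k₀ = 2, l₀ = -2.
Check: 6*2 + 5*-2 = 2 = 2 ✓

Step 3: Write the general solution.
k = 2 + (5/1)t = 2 + 5t
l = -2 - (6/1)t = -2 - 6t
for any integer t.

k = 2 + 5t, l = -2 - 6t for integer t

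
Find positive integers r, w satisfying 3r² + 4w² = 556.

Try small values of r and check whether (556 - 3r²)/4 is a perfect square.
r = 10: 3·10² = 300, so 4w² = 556 - 300 = 256, giving w² = 64, w = 8.
Check: 3·10² + 4·8² = 300 + 256 = 556 ✓

r = 10, w = 8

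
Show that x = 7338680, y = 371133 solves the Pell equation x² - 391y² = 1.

Compute x² = 7338680² = 53856224142400
Compute 391y² = 391·371133² = 391·137739703689 = 53856224142399
x² - 391y² = 53856224142400 - 53856224142399 = 1
Since this equals 1, (7338680, 371133) is a solution.

Yes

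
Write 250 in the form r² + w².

We need to find integers r, w > 0 such that r² + w² = 250.
Trying r = 5: w² = 250 - 5² = 250 - 25 = 225
w = 15
Check: 5² + 15² = 25 + 225 = 250 ✓

250 = 5² + 15²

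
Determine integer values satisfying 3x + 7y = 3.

Step 1: Check solvability.
gcd(3, 7) = 1
Since 1 divides 3, solutions exist.

Step 2: Apply extended Euclidean algorithm to find gcd.
We find integers such that 3*x0 + 7*y0 = 1

Step 3: Scale the particular solution.
Multiply by 3/1 = 3:
x = -6, y = 3

Step 4: Verify.
3*(-6) + 7*(3) = 3 = 3 ✓

x = -6, y = 3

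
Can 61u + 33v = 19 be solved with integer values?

Step 1: Compute gcd(61, 33).
gcd(61, 33) = 1

Step 2: Check divisibility.
Does 1 divide 19? 19 = 1 x 19, so yes.

By the theorem on linear Diophantine equations, 61u + 33v = 19 has integer solutions if and only if gcd(61, 33) divides 19. Since 1 | 19, solutions exist.

Yes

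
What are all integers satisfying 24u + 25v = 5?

Step 1: Compute gcd(24, 25) = 1.
Since 1 divides 5, solutions exist.

Step 2: Find a particular solution using extended Euclidean algorithm.
We get u₀ = -5, v₀ = 5.
Check: 24*-5 + 25*5 = 5 = 5 ✓

Step 3: Write the general solution.
u = -5 + (25/1)t = -5 + 25t
v = 5 - (24/1)t = 5 - 24t
for any integer t.

u = -5 + 25t, v = 5 - 24t for integer t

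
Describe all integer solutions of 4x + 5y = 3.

Step 1: Compute gcd(4, 5) = 1.
Since 1 divides 3, solutions exist.

Step 2: Find a particular solution using extended Euclidean algorithm.
We get x₀ = -3, y₀ = 3.
Check: 4*-3 + 5*3 = 3 = 3 ✓

Step 3: Write the general solution.
x = -3 + (5/1)t = -3 + 5t
y = 3 - (4/1)t = 3 - 4t
for any integer t.

x = -3 + 5t, y = 3 - 4t for integer t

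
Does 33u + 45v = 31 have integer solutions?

Step 1: Compute gcd(33, 45).
gcd(33, 45) = 3

Step 2: Check divisibility.
Does 3 divide 31? 31 = 3 x 10 + 1, so no.

By the theorem on linear Diophantine equations, 33u + 45v = 31 has integer solutions if and only if gcd(33, 45) divides 31. Since 3 does not divide 31, no solutions exist.

No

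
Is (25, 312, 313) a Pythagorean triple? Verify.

Compute a² + b² = 25² + 312² = 625 + 97344 = 97969
Compute c² = 313² = 97969
Since 97969 = 97969, confirmed.

Yes, it is a Pythagorean triple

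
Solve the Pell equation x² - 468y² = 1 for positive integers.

We seek the smallest positive integers (x, y) with x² - 468y² = 1, i.e., x² = 468y² + 1.
Try successive y values:
y = 1: x² = 468·1² + 1 = 469, not a perfect square
y = 2: x² = 468·2² + 1 = 1873, not a perfect square
y = 3: x² = 468·3² + 1 = 4213, not a perfect square
... continuing the search (or via continued fractions) ...
y = 30: x² = 468·30² + 1 = 421201, x = 649 ✓

Verify: 649² - 468·30² = 421201 - 421200 = 1 ✓

x = 649, y = 30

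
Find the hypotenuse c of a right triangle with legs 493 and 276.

c² = a² + b² = 493² + 276² = 243049 + 76176 = 319225
c = sqrt(319225) = 565

565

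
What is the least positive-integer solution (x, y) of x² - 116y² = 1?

We seek the smallest positive integers (x, y) with x² - 116y² = 1, i.e., x² = 116y² + 1.
Try successive y values:
y = 1: x² = 116·1² + 1 = 117, not a perfect square
y = 2: x² = 116·2² + 1 = 465, not a perfect square
y = 3: x² = 116·3² + 1 = 1045, not a perfect square
... continuing the search (or via continued fractions) ...
y = 910: x² = 116·910² + 1 = 96059601, x = 9801 ✓

Verify: 9801² - 116·910² = 96059601 - 96059600 = 1 ✓

x = 9801, y = 910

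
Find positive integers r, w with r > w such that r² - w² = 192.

Factor: r² - w² = (r+w)(r-w) = 192.
We need two factors of 192 with the same parity.
Use r+w = 96 and r-w = 2 (product 96·2 = 192).
Adding: 2r = 98, so r = 49.
Subtracting: 2w = 94, so w = 47.
Check: 49² - 47² = 2401 - 2209 = 192 ✓

r = 49, w = 47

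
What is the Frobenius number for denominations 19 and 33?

For two coprime denominations a and b, the Frobenius number (largest value not representable as a non-negative combination) is ab - a - b.
Here gcd(19, 33) = 1, so they are coprime.
F(19, 33) = 19·33 - 19 - 33 = 627 - 52 = 575

575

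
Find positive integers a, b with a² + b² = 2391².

We need a² + b² = 2391² = 5716881.
Trying: 1665² + 1716² = 2772225 + 2944656 = 5716881 ✓

(1665, 1716, 2391)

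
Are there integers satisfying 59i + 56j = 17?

Step 1: Compute gcd(59, 56).
gcd(59, 56) = 1

Step 2: Check divisibility.
Does 1 divide 17? 17 = 1 x 17, so yes.

By the theorem on linear Diophantine equations, 59i + 56j = 17 has integer solutions if and only if gcd(59, 56) divides 17. Since 1 | 17, solutions exist.

Yes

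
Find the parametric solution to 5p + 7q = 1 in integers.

Step 1: Compute gcd(5, 7) = 1.
Since 1 divides 1, solutions exist.

Step 2: Find a particular solution using extended Euclidean algorithm.
We get p₀ = 3, q₀ = -2.
Check: 5*3 + 7*-2 = 1 = 1 ✓

Step 3: Write the general solution.
p = 3 + (7/1)t = 3 + 7t
q = -2 - (5/1)t = -2 - 5t
for any integer t.

p = 3 + 7t, q = -2 - 5t for integer t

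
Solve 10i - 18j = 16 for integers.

Step 1: Check solvability.
gcd(10, 18) = 2
Since 2 divides 16, solutions exist.

Step 2: Apply extended Euclidean algorithm to find gcd.
We find integers such that 10*x0 + 18*y0 = 2

Step 3: Scale the particular solution.
Multiply by 16/2 = 8:
i = 16, j = 8

Step 4: Verify.
10*(16) - 18*(8) = 16 = 16 ✓

i = 16, j = 8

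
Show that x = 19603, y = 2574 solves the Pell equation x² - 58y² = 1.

Compute x² = 19603² = 384277609
Compute 58y² = 58·2574² = 58·6625476 = 384277608
x² - 58y² = 384277609 - 384277608 = 1
Since this equals 1, (19603, 2574) is a solution.

Yes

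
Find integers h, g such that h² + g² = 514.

We need to find integers h, g > 0 such that h² + g² = 514.
Trying h = 15: g² = 514 - 15² = 514 - 225 = 289
g = 17
Check: 15² + 17² = 225 + 289 = 514 ✓

514 = 15² + 17²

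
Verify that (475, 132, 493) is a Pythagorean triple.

Compute a² + b²:
475² + 132² = 225625 + 17424 = 243049
Compute c²:
493² = 243049
Since 243049 = 243049, it is a Pythagorean triple.

Yes, it is a Pythagorean triple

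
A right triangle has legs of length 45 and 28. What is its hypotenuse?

c² = a² + b² = 45² + 28² = 2025 + 784 = 2809
c = 53

53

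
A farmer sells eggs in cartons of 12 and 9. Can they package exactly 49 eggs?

We need non-negative a, b with 12a + 9b = 49.
gcd(12, 9) = 3, and 3 does not divide 49.
No integer solutions exist.

No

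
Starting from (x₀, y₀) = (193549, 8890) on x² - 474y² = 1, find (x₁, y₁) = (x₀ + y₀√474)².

Solutions to x² - Dy² = 1 are generated by powers of (x₀ + y₀√D).
The next solution satisfies x₁ + y₁√474 = (x₀ + y₀√474)², giving:
x₁ = x₀² + 474y₀² = 193549² + 474·8890² = 37461215401 + 37461215400 = 74922430801
y₁ = 2x₀y₀ = 2·193549·8890 = 3441301220

Verify: 74922430801² - 474·3441301220² = 5613370637130633501601 - 5613370637130633501600 = 1 ✓

x = 74922430801, y = 3441301220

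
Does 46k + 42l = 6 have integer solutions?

Step 1: Compute gcd(46, 42).
gcd(46, 42) = 2

Step 2: Check divisibility.
Does 2 divide 6? 6 = 2 x 3, so yes.

By the theorem on linear Diophantine equations, 46k + 42l = 6 has integer solutions if and only if gcd(46, 42) divides 6. Since 2 | 6, solutions exist.

Yes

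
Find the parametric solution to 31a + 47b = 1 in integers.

Step 1: Compute gcd(31, 47) = 1.
Since 1 divides 1, solutions exist.

Step 2: Find a particular solution using extended Euclidean algorithm.
We get a₀ = -3, b₀ = 2.
Check: 31*-3 + 47*2 = 1 = 1 ✓

Step 3: Write the general solution.
a = -3 + (47/1)t = -3 + 47t
b = 2 - (31/1)t = 2 - 31t
for any integer t.

a = -3 + 47t, b = 2 - 31t for integer t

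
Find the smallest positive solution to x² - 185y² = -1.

We need x² = 185y² - 1. Try successive y:
y = 1: x² = 185·1² - 1 = 184, not a perfect square
y = 2: x² = 185·2² - 1 = 739, not a perfect square
y = 3: x² = 185·3² - 1 = 1664, not a perfect square
...
y = 5: x² = 185·5² - 1 = 4624 = 68² ✓
Check: 68² - 185·5² = 4624 - 4625 = -1 ✓

x = 68, y = 5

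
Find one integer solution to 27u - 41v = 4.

Step 1: Check solvability.
gcd(27, 41) = 1
Since 1 divides 4, solutions exist.

Step 2: Apply extended Euclidean algorithm to find gcd.
We find integers such that 27*x0 + 41*y0 = 1

Step 3: Scale the particular solution.
Multiply by 4/1 = 4:
u = -12, v = -8

Step 4: Verify.
27*(-12) - 41*(-8) = 4 = 4 ✓

u = -12, v = -8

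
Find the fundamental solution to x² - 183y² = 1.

We seek the smallest positive integers (x, y) with x² - 183y² = 1, i.e., x² = 183y² + 1.
Try successive y values:
y = 1: x² = 183·1² + 1 = 184, not a perfect square
y = 2: x² = 183·2² + 1 = 733, not a perfect square
y = 3: x² = 183·3² + 1 = 1648, not a perfect square
... continuing the search (or via continued fractions) ...
y = 36: x² = 183·36² + 1 = 237169, x = 487 ✓

Verify: 487² - 183·36² = 237169 - 237168 = 1 ✓

x = 487, y = 36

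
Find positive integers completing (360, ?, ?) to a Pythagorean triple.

We need the other leg and hypotenuse such that 360² + x² = c².
Take x = 357, c = 507: 360² + 357² = 129600 + 127449 = 257049 = 507² ✓
Triple: (357, 360, 507)

(357, 360, 507)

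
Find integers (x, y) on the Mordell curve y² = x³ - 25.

Try small integer x values and check whether x³ - 25 is a perfect square.
x = 5: x³ - 25 = 5³ - 25 = 125 - 25 = 100
Is 100 a perfect square? 10² = 100 ✓
So (x, y) = (5, 10) is a solution.

x = 5, y = 10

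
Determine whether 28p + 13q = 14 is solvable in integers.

Step 1: Compute gcd(28, 13).
gcd(28, 13) = 1

Step 2: Check divisibility.
Does 1 divide 14? 14 = 1 x 14, so yes.

By the theorem on linear Diophantine equations, 28p + 13q = 14 has integer solutions if and only if gcd(28, 13) divides 14. Since 1 | 14, solutions exist.

Yes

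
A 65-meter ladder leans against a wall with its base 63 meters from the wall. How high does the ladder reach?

The ladder, wall, and ground form a right triangle with hypotenuse 65 and one leg 63.
By the Pythagorean theorem: h² = 65² - 63² = 4225 - 3969 = 256
h = √256 = 16 meters

16 meters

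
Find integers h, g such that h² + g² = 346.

We need to find integers h, g > 0 such that h² + g² = 346.
Trying h = 11: g² = 346 - 11² = 346 - 121 = 225
g = 15
Check: 11² + 15² = 121 + 225 = 346 ✓

346 = 11² + 15²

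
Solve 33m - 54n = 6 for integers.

Step 1: Check solvability.
gcd(33, 54) = 3
Since 3 divides 6, solutions exist.

Step 2: Apply extended Euclidean algorithm to find gcd.
We find integers such that 33*x0 + 54*y0 = 3

Step 3: Scale the particular solution.
Multiply by 6/3 = 2:
m = 10, n = 6

Step 4: Verify.
33*(10) - 54*(6) = 6 = 6 ✓

m = 10, n = 6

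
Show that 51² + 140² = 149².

Compute a² + b²:
51² + 140² = 2601 + 19600 = 22201
Compute c²:
149² = 22201
Since 22201 = 22201, it is a Pythagorean triple.

Yes, it is a Pythagorean triple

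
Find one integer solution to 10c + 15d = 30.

Step 1: Check solvability.
gcd(10, 15) = 5
Since 5 divides 30, solutions exist.

Step 2: Apply extended Euclidean algorithm to find gcd.
We find integers such that 10*x0 + 15*y0 = 5

Step 3: Scale the particular solution.
Multiply by 30/5 = 6:
c = -6, d = 6

Step 4: Verify.
10*(-6) + 15*(6) = 30 = 30 ✓

c = -6, d = 6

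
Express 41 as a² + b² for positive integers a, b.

We need to find integers a, b > 0 such that a² + b² = 41.
Trying a = 4: b² = 41 - 4² = 41 - 16 = 25
b = 5
Check: 4² + 5² = 16 + 25 = 41 ✓

41 = 4² + 5²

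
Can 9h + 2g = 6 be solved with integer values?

Step 1: Compute gcd(9, 2).
gcd(9, 2) = 1

Step 2: Check divisibility.
Does 1 divide 6? 6 = 1 x 6, so yes.

By the theorem on linear Diophantine equations, 9h + 2g = 6 has integer solutions if and only if gcd(9, 2) divides 6. Since 1 | 6, solutions exist.

Yes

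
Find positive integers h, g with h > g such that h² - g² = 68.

Factor: h² - g² = (h+g)(h-g) = 68.
We need two factors of 68 with the same parity.
Use h+g = 34 and h-g = 2 (product 34·2 = 68).
Adding: 2h = 36, so h = 18.
Subtracting: 2g = 32, so g = 16.
Check: 18² - 16² = 324 - 256 = 68 ✓

h = 18, g = 16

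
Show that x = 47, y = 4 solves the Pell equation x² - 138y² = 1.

Compute x² = 47² = 2209
Compute 138y² = 138·4² = 138·16 = 2208
x² - 138y² = 2209 - 2208 = 1
Since this equals 1, (47, 4) is a solution.

Yes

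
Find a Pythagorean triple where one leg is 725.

We need the other leg and hypotenuse such that 725² + x² = c².
Take x = 108, c = 733: 725² + 108² = 525625 + 11664 = 537289 = 733² ✓
Triple: (725, 108, 733)

(725, 108, 733)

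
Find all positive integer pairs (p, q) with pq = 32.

The positive divisors of 32 are: 1, 2, 4, 8, 16, 32.
Each divisor d gives the pair (d, 32/d):
(1, 32), (2, 16), (4, 8), (8, 4), (16, 2), (32, 1)

(1, 32), (2, 16), (4, 8), (8, 4), (16, 2), (32, 1)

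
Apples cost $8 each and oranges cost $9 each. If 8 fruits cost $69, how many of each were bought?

Let a = apples, o = oranges.
a + o = 8
8a + 9o = 69
Substitute o = 8 - a:
8a + 9(8 - a) = 69
(8 - 9)a = 69 - 72
-1a = -3
a = 3, o = 8 - 3 = 5

Apples: 3, Oranges: 5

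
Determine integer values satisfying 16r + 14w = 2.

Step 1: Check solvability.
gcd(16, 14) = 2
Since 2 divides 2, solutions exist.

Step 2: Apply extended Euclidean algorithm to find gcd.
We find integers such that 16*x0 + 14*y0 = 2

Step 3: Scale the particular solution.
Multiply by 2/2 = 1:
r = 1, w = -1

Step 4: Verify.
16*(1) + 14*(-1) = 2 = 2 ✓

r = 1, w = -1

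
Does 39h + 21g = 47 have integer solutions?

Step 1: Compute gcd(39, 21).
gcd(39, 21) = 3

Step 2: Check divisibility.
Does 3 divide 47? 47 = 3 x 15 + 2, so no.

By the theorem on linear Diophantine equations, 39h + 21g = 47 has integer solutions if and only if gcd(39, 21) divides 47. Since 3 does not divide 47, no solutions exist.

No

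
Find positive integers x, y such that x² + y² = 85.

Search for x with 85 - x² a perfect square.
x = 2: 85 - 2² = 85 - 4 = 81 = 9² ✓
So x = 2, y = 9.

x = 2, y = 9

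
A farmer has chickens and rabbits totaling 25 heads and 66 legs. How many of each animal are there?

Let c = chickens, r = rabbits.
Heads: c + r = 25
Legs: 2c + 4r = 66
From the first equation, c = 25 - r. Substitute:
2(25 - r) + 4r = 66
50 + 2r = 66
r = (66 - 50)/2 = 8
c = 25 - 8 = 17

Chickens: 17, Rabbits: 8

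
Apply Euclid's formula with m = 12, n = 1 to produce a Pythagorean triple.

a = m² - n² = 12² - 1² = 144 - 1 = 143
b = 2mn = 2·12·1 = 24
c = m² + n² = 144 + 1 = 145
Verify: 143² + 24² = 20449 + 576 = 21025 = 145² ✓

(143, 24, 145)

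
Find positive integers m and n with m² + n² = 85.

We need to find integers m, n > 0 such that m² + n² = 85.
Trying m = 2: n² = 85 - 2² = 85 - 4 = 81
n = 9
Check: 2² + 9² = 4 + 81 = 85 ✓

85 = 2² + 9²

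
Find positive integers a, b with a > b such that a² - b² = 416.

Factor: a² - b² = (a+b)(a-b) = 416.
We need two factors of 416 with the same parity.
Use a+b = 208 and a-b = 2 (product 208·2 = 416).
Adding: 2a = 210, so a = 105.
Subtracting: 2b = 206, so b = 103.
Check: 105² - 103² = 11025 - 10609 = 416 ✓

a = 105, b = 103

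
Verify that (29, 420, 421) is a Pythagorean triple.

Compute a² + b² = 29² + 420² = 841 + 176400 = 177241
Compute c² = 421² = 177241
Since 177241 = 177241, confirmed.

Yes, it is a Pythagorean triple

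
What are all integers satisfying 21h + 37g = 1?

Step 1: Compute gcd(21, 37) = 1.
Since 1 divides 1, solutions exist.

Step 2: Find a particular solution using extended Euclidean algorithm.
We get h₀ = -7, g₀ = 4.
Check: 21*-7 + 37*4 = 1 = 1 ✓

Step 3: Write the general solution.
h = -7 + (37/1)t = -7 + 37t
g = 4 - (21/1)t = 4 - 21t
for any integer t.

h = -7 + 37t, g = 4 - 21t for integer t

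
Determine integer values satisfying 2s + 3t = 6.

Step 1: Check solvability.
gcd(2, 3) = 1
Since 1 divides 6, solutions exist.

Step 2: Apply extended Euclidean algorithm to find gcd.
We find integers such that 2*x0 + 3*y0 = 1

Step 3: Scale the particular solution.
Multiply by 6/1 = 6:
s = -6, t = 6

Step 4: Verify.
2*(-6) + 3*(6) = 6 = 6 ✓

s = -6, t = 6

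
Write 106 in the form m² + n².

We need to find integers m, n > 0 such that m² + n² = 106.
Trying m = 5: n² = 106 - 5² = 106 - 25 = 81
n = 9
Check: 5² + 9² = 25 + 81 = 106 ✓

106 = 5² + 9²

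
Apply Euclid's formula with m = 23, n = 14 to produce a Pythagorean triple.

a = m² - n² = 23² - 14² = 529 - 196 = 333
b = 2mn = 2·23·14 = 644
c = m² + n² = 529 + 196 = 725
Verify: 333² + 644² = 110889 + 414736 = 525625 = 725² ✓

(333, 644, 725)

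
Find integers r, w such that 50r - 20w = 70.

Step 1: Check solvability.
gcd(50, 20) = 10
Since 10 divides 70, solutions exist.

Step 2: Apply extended Euclidean algorithm to find gcd.
We find integers such that 50*x0 + 20*y0 = 10

Step 3: Scale the particular solution.
Multiply by 70/10 = 7:
r = 7, w = 14

Step 4: Verify.
50*(7) - 20*(14) = 70 = 70 ✓

r = 7, w = 14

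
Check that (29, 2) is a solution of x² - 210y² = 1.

Compute x² = 29² = 841
Compute 210y² = 210·2² = 210·4 = 840
x² - 210y² = 841 - 840 = 1
Since this equals 1, (29, 2) is a solution.

Yes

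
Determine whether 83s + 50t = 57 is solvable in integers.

Step 1: Compute gcd(83, 50).
gcd(83, 50) = 1

Step 2: Check divisibility.
Does 1 divide 57? 57 = 1 x 57, so yes.

By the theorem on linear Diophantine equations, 83s + 50t = 57 has integer solutions if and only if gcd(83, 50) divides 57. Since 1 | 57, solutions exist.

Yes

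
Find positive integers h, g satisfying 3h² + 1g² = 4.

Try small values of h and check whether (4 - 3h²)/1 is a perfect square.
h = 1: 3·1² = 3, so 1g² = 4 - 3 = 1, giving g² = 1, g = 1.
Check: 3·1² + 1·1² = 3 + 1 = 4 ✓

h = 1, g = 1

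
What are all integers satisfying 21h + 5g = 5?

Step 1: Compute gcd(21, 5) = 1.
Since 1 divides 5, solutions exist.

Step 2: Find a particular solution using extended Euclidean algorithm.
We get h₀ = 5, g₀ = -20.
Check: 21*5 + 5*-20 = 5 = 5 ✓

Step 3: Write the general solution.
h = 5 + (5/1)t = 5 + 5t
g = -20 - (21/1)t = -20 - 21t
for any integer t.

h = 5 + 5t, g = -20 - 21t for integer t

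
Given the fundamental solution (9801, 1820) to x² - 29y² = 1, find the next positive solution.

Solutions to x² - Dy² = 1 are generated by powers of (x₀ + y₀√D).
The next solution satisfies x₁ + y₁√29 = (x₀ + y₀√29)², giving:
x₁ = x₀² + 29y₀² = 9801² + 29·1820² = 96059601 + 96059600 = 192119201
y₁ = 2x₀y₀ = 2·9801·1820 = 35675640

Verify: 192119201² - 29·35675640² = 36909787392878401 - 36909787392878400 = 1 ✓

x = 192119201, y = 35675640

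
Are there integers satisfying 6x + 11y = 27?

Step 1: Compute gcd(6, 11).
gcd(6, 11) = 1

Step 2: Check divisibility.
Does 1 divide 27? 27 = 1 x 27, so yes.

By the theorem on linear Diophantine equations, 6x + 11y = 27 has integer solutions if and only if gcd(6, 11) divides 27. Since 1 | 27, solutions exist.

Yes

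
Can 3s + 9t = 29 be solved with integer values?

Step 1: Compute gcd(3, 9).
gcd(3, 9) = 3

Step 2: Check divisibility.
Does 3 divide 29? 29 = 3 x 9 + 2, so no.

By the theorem on linear Diophantine equations, 3s + 9t = 29 has integer solutions if and only if gcd(3, 9) divides 29. Since 3 does not divide 29, no solutions exist.

No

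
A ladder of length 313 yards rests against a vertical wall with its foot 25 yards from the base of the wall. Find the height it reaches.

The ladder, wall, and ground form a right triangle with hypotenuse 313 and one leg 25.
By the Pythagorean theorem: h² = 313² - 25² = 97969 - 625 = 97344
h = √97344 = 312 yards

312 yards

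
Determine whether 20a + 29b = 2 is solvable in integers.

Step 1: Compute gcd(20, 29).
gcd(20, 29) = 1

Step 2: Check divisibility.
Does 1 divide 2? 2 = 1 x 2, so yes.

By the theorem on linear Diophantine equations, 20a + 29b = 2 has integer solutions if and only if gcd(20, 29) divides 2. Since 1 | 2, solutions exist.

Yes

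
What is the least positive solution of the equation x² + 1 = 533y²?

We need x² = 533y² - 1. Try successive y:
y = 1: x² = 533·1² - 1 = 532, not a perfect square
y = 2: x² = 533·2² - 1 = 2131, not a perfect square
y = 3: x² = 533·3² - 1 = 4796, not a perfect square
...
y = 265: x² = 533·265² - 1 = 37429924 = 6118² ✓
Check: 6118² - 533·265² = 37429924 - 37429925 = -1 ✓

x = 6118, y = 265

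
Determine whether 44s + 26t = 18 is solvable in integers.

Step 1: Compute gcd(44, 26).
gcd(44, 26) = 2

Step 2: Check divisibility.
Does 2 divide 18? 18 = 2 x 9, so yes.

By the theorem on linear Diophantine equations, 44s + 26t = 18 has integer solutions if and only if gcd(44, 26) divides 18. Since 2 | 18, solutions exist.

Yes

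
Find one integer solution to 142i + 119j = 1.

Step 1: Check solvability.
gcd(142, 119) = 1
Since 1 divides 1, solutions exist.

Step 2: Apply extended Euclidean algorithm to find gcd.
We find integers such that 142*x0 + 119*y0 = 1

Step 3: Scale the particular solution.
Multiply by 1/1 = 1:
i = -31, j = 37

Step 4: Verify.
142*(-31) + 119*(37) = 1 = 1 ✓

i = -31, j = 37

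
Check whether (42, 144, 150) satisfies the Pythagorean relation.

Compute a² + b²:
42² + 144² = 1764 + 20736 = 22500
Compute c²:
150² = 22500
Since 22500 = 22500, it is a Pythagorean triple.

Yes, it is a Pythagorean triple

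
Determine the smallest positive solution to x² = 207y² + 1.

We seek the smallest positive integers (x, y) with x² - 207y² = 1, i.e., x² = 207y² + 1.
Try successive y values:
y = 1: x² = 207·1² + 1 = 208, not a perfect square
y = 2: x² = 207·2² + 1 = 829, not a perfect square
y = 3: x² = 207·3² + 1 = 1864, not a perfect square
... continuing the search (or via continued fractions) ...
y = 80: x² = 207·80² + 1 = 1324801, x = 1151 ✓

Verify: 1151² - 207·80² = 1324801 - 1324800 = 1 ✓

x = 1151, y = 80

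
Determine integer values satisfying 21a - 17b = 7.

Step 1: Check solvability.
gcd(21, 17) = 1
Since 1 divides 7, solutions exist.

Step 2: Apply extended Euclidean algorithm to find gcd.
We find integers such that 21*x0 + 17*y0 = 1

Step 3: Scale the particular solution.
Multiply by 7/1 = 7:
a = -28, b = -35

Step 4: Verify.
21*(-28) - 17*(-35) = 7 = 7 ✓

a = -28, b = -35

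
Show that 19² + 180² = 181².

Compute a² + b²:
19² + 180² = 361 + 32400 = 32761
Compute c²:
181² = 32761
Since 32761 = 32761, it is a Pythagorean triple.

Yes, it is a Pythagorean triple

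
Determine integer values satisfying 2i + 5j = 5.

Step 1: Check solvability.
gcd(2, 5) = 1
Since 1 divides 5, solutions exist.

Step 2: Apply extended Euclidean algorithm to find gcd.
We find integers such that 2*x0 + 5*y0 = 1

Step 3: Scale the particular solution.
Multiply by 5/1 = 5:
i = -10, j = 5

Step 4: Verify.
2*(-10) + 5*(5) = 5 = 5 ✓

i = -10, j = 5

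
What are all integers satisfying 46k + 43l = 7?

Step 1: Compute gcd(46, 43) = 1.
Since 1 divides 7, solutions exist.

Step 2: Find a particular solution using extended Euclidean algorithm.
We get k₀ = -98, l₀ = 105.
Check: 46*-98 + 43*105 = 7 = 7 ✓

Step 3: Write the general solution.
k = -98 + (43/1)t = -98 + 43t
l = 105 - (46/1)t = 105 - 46t
for any integer t.

k = -98 + 43t, l = 105 - 46t for integer t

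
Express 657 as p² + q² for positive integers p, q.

We need to find integers p, q > 0 such that p² + q² = 657.
Trying p = 9: q² = 657 - 9² = 657 - 81 = 576
q = 24
Check: 9² + 24² = 81 + 576 = 657 ✓

657 = 9² + 24²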